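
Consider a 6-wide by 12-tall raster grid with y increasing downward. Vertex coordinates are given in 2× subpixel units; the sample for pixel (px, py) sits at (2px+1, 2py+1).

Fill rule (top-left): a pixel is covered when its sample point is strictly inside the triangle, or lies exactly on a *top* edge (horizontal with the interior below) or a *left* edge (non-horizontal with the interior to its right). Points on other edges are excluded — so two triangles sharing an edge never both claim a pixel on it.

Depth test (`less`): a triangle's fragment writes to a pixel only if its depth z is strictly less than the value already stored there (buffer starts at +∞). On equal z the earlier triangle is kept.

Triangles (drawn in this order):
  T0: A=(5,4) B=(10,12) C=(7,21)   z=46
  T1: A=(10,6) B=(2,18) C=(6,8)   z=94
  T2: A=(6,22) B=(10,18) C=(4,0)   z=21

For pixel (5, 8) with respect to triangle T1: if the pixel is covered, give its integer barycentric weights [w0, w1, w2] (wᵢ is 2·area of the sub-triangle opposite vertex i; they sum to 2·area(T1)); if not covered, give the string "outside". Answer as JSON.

T0:
  2·area = 69
  edge (5, 4)→(10, 12): d=(5,8) right/bottom  bias=-1
  edge (10, 12)→(7, 21): d=(-3,9) right/bottom  bias=-1
  edge (7, 21)→(5, 4): d=(-2,-17) top-left  bias=+0
    (3,4)@(7, 9): e=[9,36,24] → █
    (4,4)@(9, 9): e=[-7,18,58] → ·
    (5,4)@(11, 9): e=[-23,0,92] → ·  [on edge]
    (3,5)@(7, 11): e=[19,30,20] → █
    (4,5)@(9, 11): e=[3,12,54] → █
    (5,5)@(11, 11): e=[-13,-6,88] → ·
    (3,6)@(7, 13): e=[29,24,16] → █
    (5,6)@(11, 13): e=[-3,-12,84] → ·
    (3,7)@(7, 15): e=[39,18,12] → █
    (4,7)@(9, 15): e=[23,0,46] → ·  [on edge]
    (3,8)@(7, 17): e=[49,12,8] → █
    (4,8)@(9, 17): e=[33,-6,42] → ·
    (3,10)@(7, 21): e=[69,0,0] → ·  [on edge]
  covered (8 px):
    · · · · · ·
    · · · · · ·
    · · · · · ·
    · · · · · ·
    · · · █ · ·
    · · · █ █ ·
    · · · █ █ ·
    · · · █ · ·
    · · · █ · ·
    · · · █ · ·
    · · · · · ·
    · · · · · ·
T1:
  2·area = 32
  edge (10, 6)→(2, 18): d=(-8,12) right/bottom  bias=-1
  edge (2, 18)→(6, 8): d=(4,-10) top-left  bias=+0
  edge (6, 8)→(10, 6): d=(4,-2) top-left  bias=+0
    (4,3)@(9, 7): e=[4,26,2] → █
    (5,3)@(11, 7): e=[-20,46,6] → ·
    (3,4)@(7, 9): e=[12,14,6] → █
    (4,4)@(9, 9): e=[-12,34,10] → ·
    (2,5)@(5, 11): e=[20,2,10] → █
    (3,5)@(7, 11): e=[-4,22,14] → ·
    (2,6)@(5, 13): e=[4,10,18] → █
    (3,6)@(7, 13): e=[-20,30,22] → ·
    (2,7)@(5, 15): e=[-12,18,26] → ·
  covered (4 px):
    · · · · · ·
    · · · · · ·
    · · · · · ·
    · · · · █ ·
    · · · █ · ·
    · · █ · · ·
    · · █ · · ·
    · · · · · ·
    · · · · · ·
    · · · · · ·
    · · · · · ·
    · · · · · ·
T2:
  2·area = 96  (B↔C swapped to make it positive)
  edge (6, 22)→(4, 0): d=(-2,-22) top-left  bias=+0
  edge (4, 0)→(10, 18): d=(6,18) right/bottom  bias=-1
  edge (10, 18)→(6, 22): d=(-4,4) right/bottom  bias=-1
    (2,1)@(5, 3): e=[16,0,80] → ·  [on edge]
    (2,2)@(5, 5): e=[12,12,72] → █
    (3,2)@(7, 5): e=[56,-24,64] → ·
    (2,3)@(5, 7): e=[8,24,64] → █
    (3,3)@(7, 7): e=[52,-12,56] → ·
    (2,4)@(5, 9): e=[4,36,56] → █
    (3,4)@(7, 9): e=[48,0,48] → ·  [on edge]
    (2,5)@(5, 11): e=[0,48,48] → █  [on edge]
    (3,5)@(7, 11): e=[44,12,40] → █
    (4,5)@(9, 11): e=[88,-24,32] → ·
    (2,6)@(5, 13): e=[-4,60,40] → ·
    (3,6)@(7, 13): e=[40,24,32] → █
    (4,7)@(9, 15): e=[80,0,16] → ·  [on edge]
    (5,8)@(11, 17): e=[120,-24,0] → ·  [on edge]
    (4,9)@(9, 19): e=[72,24,0] → ·  [on edge]
    (3,10)@(7, 21): e=[24,72,0] → ·  [on edge]
    (5,10)@(11, 21): e=[112,0,-16] → ·  [on edge]
    (2,11)@(5, 23): e=[-24,120,0] → ·  [on edge]
  covered (10 px):
    · · · · · ·
    · · · · · ·
    · · █ · · ·
    · · █ · · ·
    · · █ · · ·
    · · █ █ · ·
    · · · █ · ·
    · · · █ · ·
    · · · █ █ ·
    · · · █ · ·
    · · · · · ·
    · · · · · ·

Final: "outside"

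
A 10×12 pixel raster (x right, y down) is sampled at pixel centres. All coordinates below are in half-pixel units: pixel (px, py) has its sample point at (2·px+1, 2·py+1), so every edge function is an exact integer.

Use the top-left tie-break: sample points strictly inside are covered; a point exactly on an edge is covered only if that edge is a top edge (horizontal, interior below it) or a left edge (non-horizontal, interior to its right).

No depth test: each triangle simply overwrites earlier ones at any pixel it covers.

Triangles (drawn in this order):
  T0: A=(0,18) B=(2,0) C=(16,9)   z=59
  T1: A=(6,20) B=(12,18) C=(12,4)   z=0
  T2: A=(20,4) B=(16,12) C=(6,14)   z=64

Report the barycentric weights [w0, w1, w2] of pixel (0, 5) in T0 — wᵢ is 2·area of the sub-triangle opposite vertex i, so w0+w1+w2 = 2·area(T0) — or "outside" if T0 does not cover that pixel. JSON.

T0:
  2·area = 270
  edge (0, 18)→(2, 0): d=(2,-18) top-left  bias=+0
  edge (2, 0)→(16, 9): d=(14,9) right/bottom  bias=-1
  edge (16, 9)→(0, 18): d=(-16,9) right/bottom  bias=-1
    (1,0)@(3, 1): e=[20,5,245] → X
    (2,0)@(5, 1): e=[56,-13,227] → .
    (1,1)@(3, 3): e=[24,33,213] → X
    (2,1)@(5, 3): e=[60,15,195] → X
    (3,1)@(7, 3): e=[96,-3,177] → .
    (1,2)@(3, 5): e=[28,61,181] → X
    (3,2)@(7, 5): e=[100,25,145] → X
    (4,2)@(9, 5): e=[136,7,127] → X
    (5,2)@(11, 5): e=[172,-11,109] → .
    (1,3)@(3, 7): e=[32,89,149] → X
    (5,3)@(11, 7): e=[176,17,77] → X
    (6,3)@(13, 7): e=[212,-1,59] → .
    (0,4)@(1, 9): e=[0,135,135] → X  [on edge]
  covered (34 px):
    . X . . . . . . . .
    . X X . . . . . . .
    . X X X X . . . . .
    . X X X X X . . . .
    X X X X X X X X . .
    X X X X X X . . . .
    X X X X . . . . . .
    X X X . . . . . . .
    X . . . . . . . . .
    . . . . . . . . . .
    . . . . . . . . . .
    . . . . . . . . . .
T1:
  2·area = 84  (B↔C swapped to make it positive)
  edge (6, 20)→(12, 4): d=(6,-16) top-left  bias=+0
  edge (12, 4)→(12, 18): d=(0,14) right/bottom  bias=-1
  edge (12, 18)→(6, 20): d=(-6,2) right/bottom  bias=-1
    (5,3)@(11, 7): e=[2,14,68] → X
    (6,3)@(13, 7): e=[34,-14,64] → .
    (5,4)@(11, 9): e=[14,14,56] → X
    (6,4)@(13, 9): e=[46,-14,52] → .
    (5,5)@(11, 11): e=[26,14,44] → X
    (6,5)@(13, 11): e=[58,-14,40] → .
    (4,6)@(9, 13): e=[6,42,36] → X
    (6,6)@(13, 13): e=[70,-14,28] → .
    (4,7)@(9, 15): e=[18,42,24] → X
    (6,7)@(13, 15): e=[82,-14,16] → .
    (4,8)@(9, 17): e=[30,42,12] → X
    (6,8)@(13, 17): e=[94,-14,4] → .
    (7,8)@(15, 17): e=[126,-42,0] → .  [on edge]
    (4,9)@(9, 19): e=[42,42,0] → .  [on edge]
    (1,10)@(3, 21): e=[-42,126,0] → .  [on edge]
  covered (10 px):
    . . . . . . . . . .
    . . . . . . . . . .
    . . . . . . . . . .
    . . . . . X . . . .
    . . . . . X . . . .
    . . . . . X . . . .
    . . . . X X . . . .
    . . . . X X . . . .
    . . . . X X . . . .
    . . . X . . . . . .
    . . . . . . . . . .
    . . . . . . . . . .
T2:
  2·area = 72
  edge (20, 4)→(16, 12): d=(-4,8) right/bottom  bias=-1
  edge (16, 12)→(6, 14): d=(-10,2) right/bottom  bias=-1
  edge (6, 14)→(20, 4): d=(14,-10) top-left  bias=+0
    (9,2)@(19, 5): e=[4,64,4] → X
    (8,3)@(17, 7): e=[12,48,12] → X
    (9,3)@(19, 7): e=[-4,44,32] → .
    (6,4)@(13, 9): e=[36,36,0] → X  [on edge]
    (7,4)@(15, 9): e=[20,32,20] → X
    (9,4)@(19, 9): e=[-12,24,60] → .
    (5,5)@(11, 11): e=[44,20,8] → X
    (8,5)@(17, 11): e=[-4,8,68] → .
    (4,6)@(9, 13): e=[52,4,16] → X
    (5,6)@(11, 13): e=[36,0,36] → .  [on edge]
    (6,6)@(13, 13): e=[20,-4,56] → .
    (7,6)@(15, 13): e=[4,-8,76] → .
    (0,7)@(1, 15): e=[108,0,-36] → .  [on edge]
  covered (9 px):
    . . . . . . . . . .
    . . . . . . . . . .
    . . . . . . . . . X
    . . . . . . . . X .
    . . . . . . X X X .
    . . . . . X X X . .
    . . . . X . . . . .
    . . . . . . . . . .
    . . . . . . . . . .
    . . . . . . . . . .
    . . . . . . . . . .
    . . . . . . . . . .

Final: [163,103,4]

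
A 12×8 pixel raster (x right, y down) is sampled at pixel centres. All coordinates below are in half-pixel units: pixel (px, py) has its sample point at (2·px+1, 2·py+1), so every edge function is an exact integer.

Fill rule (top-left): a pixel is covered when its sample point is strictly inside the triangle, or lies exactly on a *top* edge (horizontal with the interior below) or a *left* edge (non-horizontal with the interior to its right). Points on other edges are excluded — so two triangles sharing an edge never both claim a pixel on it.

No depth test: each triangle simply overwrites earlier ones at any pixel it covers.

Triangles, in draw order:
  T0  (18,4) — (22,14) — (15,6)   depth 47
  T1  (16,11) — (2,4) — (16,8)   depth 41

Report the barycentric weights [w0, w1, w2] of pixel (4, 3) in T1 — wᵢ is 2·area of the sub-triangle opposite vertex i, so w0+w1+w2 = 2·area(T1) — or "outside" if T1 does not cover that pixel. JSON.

T0:
  2·area = 38
  edge (18, 4)→(22, 14): d=(4,10) right/bottom  bias=-1
  edge (22, 14)→(15, 6): d=(-7,-8) top-left  bias=+0
  edge (15, 6)→(18, 4): d=(3,-2) top-left  bias=+0
    (8,2)@(17, 5): e=[14,23,1] → █
    (9,2)@(19, 5): e=[-6,39,5] → ·
    (8,3)@(17, 7): e=[22,9,7] → █
    (9,3)@(19, 7): e=[2,25,11] → █
    (10,3)@(21, 7): e=[-18,41,15] → ·
    (8,4)@(17, 9): e=[30,-5,13] → ·
    (9,4)@(19, 9): e=[10,11,17] → █
    (10,4)@(21, 9): e=[-10,27,21] → ·
    (9,5)@(19, 11): e=[18,-3,23] → ·
  covered (4 px):
    · · · · · · · · · · · ·
    · · · · · · · · · · · ·
    · · · · · · · · █ · · ·
    · · · · · · · · █ █ · ·
    · · · · · · · · · █ · ·
    · · · · · · · · · · · ·
    · · · · · · · · · · · ·
    · · · · · · · · · · · ·
T1:
  2·area = 42
  edge (16, 11)→(2, 4): d=(-14,-7) top-left  bias=+0
  edge (2, 4)→(16, 8): d=(14,4) right/bottom  bias=-1
  edge (16, 8)→(16, 11): d=(0,3) right/bottom  bias=-1
    (2,2)@(5, 5): e=[7,2,33] → █
    (3,2)@(7, 5): e=[21,-6,27] → ·
    (2,3)@(5, 7): e=[-21,30,33] → ·
    (4,3)@(9, 7): e=[7,14,21] → █
    (5,3)@(11, 7): e=[21,6,15] → █
    (6,3)@(13, 7): e=[35,-2,9] → ·
    (4,4)@(9, 9): e=[-21,42,21] → ·
    (5,4)@(11, 9): e=[-7,34,15] → ·
    (6,4)@(13, 9): e=[7,26,9] → █
    (7,4)@(15, 9): e=[21,18,3] → █
    (8,4)@(17, 9): e=[35,10,-3] → ·
    (6,5)@(13, 11): e=[-21,54,9] → ·
  covered (5 px):
    · · · · · · · · · · · ·
    · · · · · · · · · · · ·
    · · █ · · · · · · · · ·
    · · · · █ █ · · · · · ·
    · · · · · · █ █ · · · ·
    · · · · · · · · · · · ·
    · · · · · · · · · · · ·
    · · · · · · · · · · · ·

Final: [14,21,7]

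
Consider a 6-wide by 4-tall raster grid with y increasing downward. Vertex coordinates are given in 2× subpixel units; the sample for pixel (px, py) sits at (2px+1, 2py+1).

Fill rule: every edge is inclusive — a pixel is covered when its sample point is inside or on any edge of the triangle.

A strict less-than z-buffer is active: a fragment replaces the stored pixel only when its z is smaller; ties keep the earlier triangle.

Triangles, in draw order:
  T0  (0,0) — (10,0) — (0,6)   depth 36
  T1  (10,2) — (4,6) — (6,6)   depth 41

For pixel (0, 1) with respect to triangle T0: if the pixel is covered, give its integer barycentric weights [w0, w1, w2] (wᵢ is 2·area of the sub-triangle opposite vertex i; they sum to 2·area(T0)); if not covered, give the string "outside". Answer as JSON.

T0:
  2·area = 60
  edge (0, 0)→(10, 0): d=(10,0) inclusive
  edge (10, 0)→(0, 6): d=(-10,6) inclusive
  edge (0, 6)→(0, 0): d=(0,-6) inclusive
    (0,0)@(1, 1): e=[10,44,6] → #
    (1,0)@(3, 1): e=[10,32,18] → #
    (2,0)@(5, 1): e=[10,20,30] → #
    (3,0)@(7, 1): e=[10,8,42] → #
    (4,0)@(9, 1): e=[10,-4,54] → ·
    (0,1)@(1, 3): e=[30,24,6] → #
    (2,1)@(5, 3): e=[30,0,30] → #  [on edge]
    (3,1)@(7, 3): e=[30,-12,42] → ·
    (0,2)@(1, 5): e=[50,4,6] → #
    (1,2)@(3, 5): e=[50,-8,18] → ·
    (2,2)@(5, 5): e=[50,-20,30] → ·
    (0,3)@(1, 7): e=[70,-16,6] → ·
  covered (8 px):
    # # # # · ·
    # # # · · ·
    # · · · · ·
    · · · · · ·
T1:
  2·area = 8  (B↔C swapped to make it positive)
  edge (10, 2)→(6, 6): d=(-4,4) inclusive
  edge (6, 6)→(4, 6): d=(-2,0) inclusive
  edge (4, 6)→(10, 2): d=(6,-4) inclusive
    (5,0)@(11, 1): e=[0,10,-2] → ·  [on edge]
    (4,1)@(9, 3): e=[0,6,2] → #  [on edge]
    (5,1)@(11, 3): e=[-8,6,10] → ·
    (3,2)@(7, 5): e=[0,2,6] → #  [on edge]
    (4,2)@(9, 5): e=[-8,2,14] → ·
    (2,3)@(5, 7): e=[0,-2,10] → ·  [on edge]
    (3,3)@(7, 7): e=[-8,-2,18] → ·
  covered (2 px):
    · · · · · ·
    · · · · # ·
    · · · # · ·
    · · · · · ·

Result: [24,6,30]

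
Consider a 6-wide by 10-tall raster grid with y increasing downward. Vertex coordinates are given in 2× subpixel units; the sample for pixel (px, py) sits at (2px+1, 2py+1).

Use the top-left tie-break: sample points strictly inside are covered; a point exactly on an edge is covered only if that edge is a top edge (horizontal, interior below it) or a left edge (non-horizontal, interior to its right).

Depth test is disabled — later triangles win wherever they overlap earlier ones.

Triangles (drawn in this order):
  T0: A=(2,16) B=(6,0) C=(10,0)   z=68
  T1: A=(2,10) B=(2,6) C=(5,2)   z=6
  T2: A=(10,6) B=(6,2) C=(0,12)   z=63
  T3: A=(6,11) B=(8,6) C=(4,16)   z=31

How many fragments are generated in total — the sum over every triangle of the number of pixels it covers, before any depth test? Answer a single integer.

T0:
  2·area = 64
  edge (2, 16)→(6, 0): d=(4,-16) top-left  bias=+0
  edge (6, 0)→(10, 0): d=(4,0) top-left  bias=+0
  edge (10, 0)→(2, 16): d=(-8,16) right/bottom  bias=-1
    (3,0)@(7, 1): e=[20,4,40] → █
    (4,0)@(9, 1): e=[52,4,8] → █
    (5,0)@(11, 1): e=[84,4,-24] → ·
    (3,1)@(7, 3): e=[28,12,24] → █
    (4,1)@(9, 3): e=[60,12,-8] → ·
    (2,2)@(5, 5): e=[4,20,40] → █
    (4,2)@(9, 5): e=[68,20,-24] → ·
    (2,3)@(5, 7): e=[12,28,24] → █
    (3,3)@(7, 7): e=[44,28,-8] → ·
    (2,4)@(5, 9): e=[20,36,8] → █
    (3,4)@(7, 9): e=[52,36,-24] → ·
    (2,5)@(5, 11): e=[28,44,-8] → ·
  covered (8 px):
    · · · █ █ ·
    · · · █ · ·
    · · █ █ · ·
    · · █ · · ·
    · · █ · · ·
    · · · · · ·
    · █ · · · ·
    · · · · · ·
    · · · · · ·
    · · · · · ·
T1:
  2·area = 12
  edge (2, 10)→(2, 6): d=(0,-4) top-left  bias=+0
  edge (2, 6)→(5, 2): d=(3,-4) top-left  bias=+0
  edge (5, 2)→(2, 10): d=(-3,8) right/bottom  bias=-1
    (1,2)@(3, 5): e=[4,1,7] → █
    (2,2)@(5, 5): e=[12,9,-9] → ·
    (1,3)@(3, 7): e=[4,7,1] → █
    (2,3)@(5, 7): e=[12,15,-15] → ·
    (1,4)@(3, 9): e=[4,13,-5] → ·
  covered (2 px):
    · · · · · ·
    · · · · · ·
    · █ · · · ·
    · █ · · · ·
    · · · · · ·
    · · · · · ·
    · · · · · ·
    · · · · · ·
    · · · · · ·
    · · · · · ·
T2:
  2·area = 64  (B↔C swapped to make it positive)
  edge (10, 6)→(0, 12): d=(-10,6) right/bottom  bias=-1
  edge (0, 12)→(6, 2): d=(6,-10) top-left  bias=+0
  edge (6, 2)→(10, 6): d=(4,4) right/bottom  bias=-1
    (2,0)@(5, 1): e=[80,-16,0] → ·  [on edge]
    (3,1)@(7, 3): e=[48,16,0] → ·  [on edge]
    (2,2)@(5, 5): e=[40,8,16] → █
    (3,2)@(7, 5): e=[28,28,8] → █
    (4,2)@(9, 5): e=[16,48,0] → ·  [on edge]
    (1,3)@(3, 7): e=[32,0,32] → █  [on edge]
    (4,3)@(9, 7): e=[-4,60,8] → ·
    (5,3)@(11, 7): e=[-16,80,0] → ·  [on edge]
    (1,4)@(3, 9): e=[12,12,40] → █
    (2,4)@(5, 9): e=[0,32,32] → ·  [on edge]
    (3,4)@(7, 9): e=[-12,52,24] → ·
    (0,5)@(1, 11): e=[4,4,56] → █
  covered (7 px):
    · · · · · ·
    · · · · · ·
    · · █ █ · ·
    · █ █ █ · ·
    · █ · · · ·
    █ · · · · ·
    · · · · · ·
    · · · · · ·
    · · · · · ·
    · · · · · ·
T3:
  degenerate (2·area = 0) — covers nothing

Final: 17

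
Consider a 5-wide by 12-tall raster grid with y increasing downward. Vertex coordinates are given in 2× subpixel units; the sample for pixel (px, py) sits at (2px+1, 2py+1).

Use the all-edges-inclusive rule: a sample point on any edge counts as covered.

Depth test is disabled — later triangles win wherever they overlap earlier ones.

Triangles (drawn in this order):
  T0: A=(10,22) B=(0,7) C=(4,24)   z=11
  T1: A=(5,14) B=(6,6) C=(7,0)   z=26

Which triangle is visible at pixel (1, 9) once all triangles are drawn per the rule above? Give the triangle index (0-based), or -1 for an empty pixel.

T0:
  2·area = 110  (B↔C swapped to make it positive)
  edge (10, 22)→(4, 24): d=(-6,2) inclusive
  edge (4, 24)→(0, 7): d=(-4,-17) inclusive
  edge (0, 7)→(10, 22): d=(10,15) inclusive
    (0,4)@(1, 9): e=[96,9,5] → #
    (1,4)@(3, 9): e=[92,43,-25] → ·
    (0,5)@(1, 11): e=[84,1,25] → #
    (1,5)@(3, 11): e=[80,35,-5] → ·
    (0,6)@(1, 13): e=[72,-7,45] → ·
    (1,6)@(3, 13): e=[68,27,15] → #
    (2,6)@(5, 13): e=[64,61,-15] → ·
    (1,7)@(3, 15): e=[56,19,35] → #
    (2,7)@(5, 15): e=[52,53,5] → #
    (3,7)@(7, 15): e=[48,87,-25] → ·
    (1,8)@(3, 17): e=[44,11,55] → #
    (3,8)@(7, 17): e=[36,79,-5] → ·
    (3,11)@(7, 23): e=[0,55,55] → #  [on edge]
  covered (15 px):
    · · · · ·
    · · · · ·
    · · · · ·
    · · · · ·
    # · · · ·
    # · · · ·
    · # · · ·
    · # # · ·
    · # # · ·
    · # # # ·
    · · # # #
    · · # # ·
T1:
  2·area = 2
  edge (5, 14)→(6, 6): d=(1,-8) inclusive
  edge (6, 6)→(7, 0): d=(1,-6) inclusive
  edge (7, 0)→(5, 14): d=(-2,14) inclusive
  covered (0 px):
    · · · · ·
    · · · · ·
    · · · · ·
    · · · · ·
    · · · · ·
    · · · · ·
    · · · · ·
    · · · · ·
    · · · · ·
    · · · · ·
    · · · · ·
    · · · · ·

Z-buffer (winner per pixel, '.' = empty):
  . . . . .
  . . . . .
  . . . . .
  . . . . .
  0 . . . .
  0 . . . .
  . 0 . . .
  . 0 0 . .
  . 0 0 . .
  . 0 0 0 .
  . . 0 0 0
  . . 0 0 .

Final: 0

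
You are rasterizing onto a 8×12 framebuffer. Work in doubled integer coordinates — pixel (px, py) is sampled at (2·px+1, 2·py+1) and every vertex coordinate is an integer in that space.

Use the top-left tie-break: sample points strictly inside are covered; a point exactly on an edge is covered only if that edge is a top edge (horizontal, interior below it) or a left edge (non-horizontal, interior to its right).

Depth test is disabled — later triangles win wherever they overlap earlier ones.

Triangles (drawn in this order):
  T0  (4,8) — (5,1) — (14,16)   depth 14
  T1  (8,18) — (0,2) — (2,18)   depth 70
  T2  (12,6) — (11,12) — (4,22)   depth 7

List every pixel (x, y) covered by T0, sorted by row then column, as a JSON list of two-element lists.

T0:
  2·area = 78
  edge (4, 8)→(5, 1): d=(1,-7) top-left  bias=+0
  edge (5, 1)→(14, 16): d=(9,15) right/bottom  bias=-1
  edge (14, 16)→(4, 8): d=(-10,-8) top-left  bias=+0
    (2,0)@(5, 1): e=[0,0,78] → ·  [on edge]
    (2,1)@(5, 3): e=[2,18,58] → #
    (3,1)@(7, 3): e=[16,-12,74] → ·
    (2,2)@(5, 5): e=[4,36,38] → #
    (3,2)@(7, 5): e=[18,6,54] → #
    (4,2)@(9, 5): e=[32,-24,70] → ·
    (2,3)@(5, 7): e=[6,54,18] → #
    (4,3)@(9, 7): e=[34,-6,50] → ·
    (2,4)@(5, 9): e=[8,72,-2] → ·
    (3,4)@(7, 9): e=[22,42,14] → #
    (4,4)@(9, 9): e=[36,12,30] → #
    (5,4)@(11, 9): e=[50,-18,46] → ·
    (5,5)@(11, 11): e=[52,0,26] → ·  [on edge]
    (1,7)@(3, 15): e=[0,156,-78] → ·  [on edge]
  covered (10 px):
    · · · · · · · ·
    · · # · · · · ·
    · · # # · · · ·
    · · # # · · · ·
    · · · # # · · ·
    · · · · # · · ·
    · · · · · # · ·
    · · · · · · # ·
    · · · · · · · ·
    · · · · · · · ·
    · · · · · · · ·
    · · · · · · · ·
T1:
  2·area = 96  (B↔C swapped to make it positive)
  edge (8, 18)→(2, 18): d=(-6,0) right/bottom  bias=-1
  edge (2, 18)→(0, 2): d=(-2,-16) top-left  bias=+0
  edge (0, 2)→(8, 18): d=(8,16) right/bottom  bias=-1
    (0,2)@(1, 5): e=[78,10,8] → #
    (1,2)@(3, 5): e=[78,42,-24] → ·
    (0,3)@(1, 7): e=[66,6,24] → #
    (1,3)@(3, 7): e=[66,38,-8] → ·
    (0,4)@(1, 9): e=[54,2,40] → #
    (1,4)@(3, 9): e=[54,34,8] → #
    (2,4)@(5, 9): e=[54,66,-24] → ·
    (0,5)@(1, 11): e=[42,-2,56] → ·
    (1,5)@(3, 11): e=[42,30,24] → #
    (2,5)@(5, 11): e=[42,62,-8] → ·
    (1,6)@(3, 13): e=[30,26,40] → #
    (2,6)@(5, 13): e=[30,58,8] → #
  covered (12 px):
    · · · · · · · ·
    · · · · · · · ·
    # · · · · · · ·
    # · · · · · · ·
    # # · · · · · ·
    · # · · · · · ·
    · # # · · · · ·
    · # # · · · · ·
    · # # # · · · ·
    · · · · · · · ·
    · · · · · · · ·
    · · · · · · · ·
T2:
  2·area = 32
  edge (12, 6)→(11, 12): d=(-1,6) right/bottom  bias=-1
  edge (11, 12)→(4, 22): d=(-7,10) right/bottom  bias=-1
  edge (4, 22)→(12, 6): d=(8,-16) top-left  bias=+0
    (5,4)@(11, 9): e=[3,21,8] → #
    (6,4)@(13, 9): e=[-9,1,40] → ·
    (5,5)@(11, 11): e=[1,7,24] → #
    (6,5)@(13, 11): e=[-11,-13,56] → ·
    (4,6)@(9, 13): e=[11,13,8] → #
    (5,6)@(11, 13): e=[-1,-7,40] → ·
    (4,7)@(9, 15): e=[9,-1,24] → ·
    (3,8)@(7, 17): e=[19,5,8] → #
    (4,8)@(9, 17): e=[7,-15,40] → ·
    (3,9)@(7, 19): e=[17,-9,24] → ·
  covered (4 px):
    · · · · · · · ·
    · · · · · · · ·
    · · · · · · · ·
    · · · · · · · ·
    · · · · · # · ·
    · · · · · # · ·
    · · · · # · · ·
    · · · · · · · ·
    · · · # · · · ·
    · · · · · · · ·
    · · · · · · · ·
    · · · · · · · ·

Final: [[2,1],[2,2],[3,2],[2,3],[3,3],[3,4],[4,4],[4,5],[5,6],[6,7]]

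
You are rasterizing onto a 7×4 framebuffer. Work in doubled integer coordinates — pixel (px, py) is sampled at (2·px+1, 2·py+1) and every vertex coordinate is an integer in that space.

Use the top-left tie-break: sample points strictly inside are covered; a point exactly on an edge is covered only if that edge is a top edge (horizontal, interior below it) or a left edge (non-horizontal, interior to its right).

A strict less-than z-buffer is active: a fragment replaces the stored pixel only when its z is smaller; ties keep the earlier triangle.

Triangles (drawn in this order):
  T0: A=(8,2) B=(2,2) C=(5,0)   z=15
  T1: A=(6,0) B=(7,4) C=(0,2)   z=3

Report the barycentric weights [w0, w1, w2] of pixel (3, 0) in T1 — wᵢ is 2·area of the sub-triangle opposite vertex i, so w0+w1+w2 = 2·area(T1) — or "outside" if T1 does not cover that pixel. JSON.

T0:
  2·area = 12
  edge (8, 2)→(2, 2): d=(-6,0) right/bottom  bias=-1
  edge (2, 2)→(5, 0): d=(3,-2) top-left  bias=+0
  edge (5, 0)→(8, 2): d=(3,2) right/bottom  bias=-1
    (2,0)@(5, 1): e=[6,3,3] → #
    (3,0)@(7, 1): e=[6,7,-1] → ·
    (2,1)@(5, 3): e=[-6,9,9] → ·
  covered (1 px):
    · · # · · · ·
    · · · · · · ·
    · · · · · · ·
    · · · · · · ·
T1:
  2·area = 26
  edge (6, 0)→(7, 4): d=(1,4) right/bottom  bias=-1
  edge (7, 4)→(0, 2): d=(-7,-2) top-left  bias=+0
  edge (0, 2)→(6, 0): d=(6,-2) top-left  bias=+0
    (1,0)@(3, 1): e=[13,13,0] → #  [on edge]
    (2,0)@(5, 1): e=[5,17,4] → #
    (3,0)@(7, 1): e=[-3,21,8] → ·
    (1,1)@(3, 3): e=[15,-1,12] → ·
    (2,1)@(5, 3): e=[7,3,16] → #
    (3,1)@(7, 3): e=[-1,7,20] → ·
    (2,2)@(5, 5): e=[9,-11,28] → ·
  covered (3 px):
    · # # · · · ·
    · · # · · · ·
    · · · · · · ·
    · · · · · · ·

Answer: "outside"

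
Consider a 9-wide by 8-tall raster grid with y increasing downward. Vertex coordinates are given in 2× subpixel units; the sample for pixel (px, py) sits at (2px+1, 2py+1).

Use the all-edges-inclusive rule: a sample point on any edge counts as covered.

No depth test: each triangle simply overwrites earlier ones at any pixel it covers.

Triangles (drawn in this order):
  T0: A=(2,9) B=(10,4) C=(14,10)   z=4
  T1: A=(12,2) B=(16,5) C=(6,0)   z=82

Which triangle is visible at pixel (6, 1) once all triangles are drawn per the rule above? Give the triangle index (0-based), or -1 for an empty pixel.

T0:
  2·area = 68
  edge (2, 9)→(10, 4): d=(8,-5) inclusive
  edge (10, 4)→(14, 10): d=(4,6) inclusive
  edge (14, 10)→(2, 9): d=(-12,-1) inclusive
    (4,2)@(9, 5): e=[3,10,55] → █
    (5,2)@(11, 5): e=[13,-2,57] → ·
    (3,3)@(7, 7): e=[9,30,29] → █
    (5,3)@(11, 7): e=[29,6,33] → █
    (6,3)@(13, 7): e=[39,-6,35] → ·
    (1,4)@(3, 9): e=[5,62,1] → █
    (2,4)@(5, 9): e=[15,50,3] → █
    (6,4)@(13, 9): e=[55,2,11] → █
    (7,4)@(15, 9): e=[65,-10,13] → ·
    (1,5)@(3, 11): e=[21,70,-23] → ·
    (2,5)@(5, 11): e=[31,58,-21] → ·
    (3,5)@(7, 11): e=[41,46,-19] → ·
  covered (10 px):
    · · · · · · · · ·
    · · · · · · · · ·
    · · · · █ · · · ·
    · · · █ █ █ · · ·
    · █ █ █ █ █ █ · ·
    · · · · · · · · ·
    · · · · · · · · ·
    · · · · · · · · ·
T1:
  2·area = 10
  edge (12, 2)→(16, 5): d=(4,3) inclusive
  edge (16, 5)→(6, 0): d=(-10,-5) inclusive
  edge (6, 0)→(12, 2): d=(6,2) inclusive
    (4,0)@(9, 1): e=[5,5,0] → █  [on edge]
    (5,0)@(11, 1): e=[-1,15,-4] → ·
    (4,1)@(9, 3): e=[13,-15,12] → ·
    (6,1)@(13, 3): e=[1,5,4] → █
    (7,1)@(15, 3): e=[-5,15,0] → ·  [on edge]
    (6,2)@(13, 5): e=[9,-15,16] → ·
  covered (2 px):
    · · · · █ · · · ·
    · · · · · · █ · ·
    · · · · · · · · ·
    · · · · · · · · ·
    · · · · · · · · ·
    · · · · · · · · ·
    · · · · · · · · ·
    · · · · · · · · ·

Z-buffer (winner per pixel, '.' = empty):
  . . . . 1 . . . .
  . . . . . . 1 . .
  . . . . 0 . . . .
  . . . 0 0 0 . . .
  . 0 0 0 0 0 0 . .
  . . . . . . . . .
  . . . . . . . . .
  . . . . . . . . .

Final: 1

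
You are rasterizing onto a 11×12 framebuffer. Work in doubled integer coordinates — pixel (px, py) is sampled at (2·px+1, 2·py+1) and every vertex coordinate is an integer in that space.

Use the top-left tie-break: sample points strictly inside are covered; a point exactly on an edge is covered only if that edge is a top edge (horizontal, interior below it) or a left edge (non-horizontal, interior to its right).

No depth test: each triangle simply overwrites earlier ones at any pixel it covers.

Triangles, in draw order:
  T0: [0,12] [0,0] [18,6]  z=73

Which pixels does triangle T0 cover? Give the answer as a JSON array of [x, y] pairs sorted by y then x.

T0:
  2·area = 216
  edge (0, 12)→(0, 0): d=(0,-12) top-left  bias=+0
  edge (0, 0)→(18, 6): d=(18,6) right/bottom  bias=-1
  edge (18, 6)→(0, 12): d=(-18,6) right/bottom  bias=-1
    (0,0)@(1, 1): e=[12,12,192] → X
    (1,0)@(3, 1): e=[36,0,180] → .  [on edge]
    (0,1)@(1, 3): e=[12,48,156] → X
    (1,1)@(3, 3): e=[36,36,144] → X
    (2,1)@(5, 3): e=[60,24,132] → X
    (3,1)@(7, 3): e=[84,12,120] → X
    (4,1)@(9, 3): e=[108,0,108] → .  [on edge]
    (0,2)@(1, 5): e=[12,84,120] → X
    (4,2)@(9, 5): e=[108,36,72] → X
    (5,2)@(11, 5): e=[132,24,60] → X
    (6,2)@(13, 5): e=[156,12,48] → X
    (7,2)@(15, 5): e=[180,0,36] → .  [on edge]
    (10,2)@(21, 5): e=[252,-36,0] → .  [on edge]
    (7,3)@(15, 7): e=[180,36,0] → .  [on edge]
    (10,3)@(21, 7): e=[252,0,-36] → .  [on edge]
    (4,4)@(9, 9): e=[108,108,0] → .  [on edge]
    (1,5)@(3, 11): e=[36,180,0] → .  [on edge]
  covered (24 px):
    X . . . . . . . . . .
    X X X X . . . . . . .
    X X X X X X X . . . .
    X X X X X X X . . . .
    X X X X . . . . . . .
    X . . . . . . . . . .
    . . . . . . . . . . .
    . . . . . . . . . . .
    . . . . . . . . . . .
    . . . . . . . . . . .
    . . . . . . . . . . .
    . . . . . . . . . . .

Answer: [[0,0],[0,1],[1,1],[2,1],[3,1],[0,2],[1,2],[2,2],[3,2],[4,2],[5,2],[6,2],[0,3],[1,3],[2,3],[3,3],[4,3],[5,3],[6,3],[0,4],[1,4],[2,4],[3,4],[0,5]]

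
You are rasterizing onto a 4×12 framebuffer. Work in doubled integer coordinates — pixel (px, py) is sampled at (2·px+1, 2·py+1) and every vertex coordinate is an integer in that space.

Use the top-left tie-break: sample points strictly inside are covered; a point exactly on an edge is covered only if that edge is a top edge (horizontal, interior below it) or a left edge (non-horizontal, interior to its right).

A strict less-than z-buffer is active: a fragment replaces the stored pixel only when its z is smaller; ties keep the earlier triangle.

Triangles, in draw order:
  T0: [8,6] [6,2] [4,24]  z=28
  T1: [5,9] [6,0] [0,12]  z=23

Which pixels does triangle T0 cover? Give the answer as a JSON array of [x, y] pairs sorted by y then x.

T0:
  2·area = 52  (B↔C swapped to make it positive)
  edge (8, 6)→(4, 24): d=(-4,18) right/bottom  bias=-1
  edge (4, 24)→(6, 2): d=(2,-22) top-left  bias=+0
  edge (6, 2)→(8, 6): d=(2,4) right/bottom  bias=-1
    (3,2)@(7, 5): e=[22,28,2] → █
    (3,3)@(7, 7): e=[14,32,6] → █
    (3,4)@(7, 9): e=[6,36,10] → █
    (3,5)@(7, 11): e=[-2,40,14] → ·
    (2,6)@(5, 13): e=[26,0,26] → █  [on edge]
    (3,6)@(7, 13): e=[-10,44,18] → ·
    (2,7)@(5, 15): e=[18,4,30] → █
    (3,7)@(7, 15): e=[-18,48,22] → ·
    (2,8)@(5, 17): e=[10,8,34] → █
    (3,8)@(7, 17): e=[-26,52,26] → ·
    (2,9)@(5, 19): e=[2,12,38] → █
    (3,9)@(7, 19): e=[-34,56,30] → ·
  covered (7 px):
    · · · ·
    · · · ·
    · · · █
    · · · █
    · · · █
    · · · ·
    · · █ ·
    · · █ ·
    · · █ ·
    · · █ ·
    · · · ·
    · · · ·
T1:
  2·area = 42  (B↔C swapped to make it positive)
  edge (5, 9)→(0, 12): d=(-5,3) right/bottom  bias=-1
  edge (0, 12)→(6, 0): d=(6,-12) top-left  bias=+0
  edge (6, 0)→(5, 9): d=(-1,9) right/bottom  bias=-1
    (2,1)@(5, 3): e=[30,6,6] → █
    (3,1)@(7, 3): e=[24,30,-12] → ·
    (2,2)@(5, 5): e=[20,18,4] → █
    (3,2)@(7, 5): e=[14,42,-14] → ·
    (1,3)@(3, 7): e=[16,6,20] → █
    (3,3)@(7, 7): e=[4,54,-16] → ·
    (1,4)@(3, 9): e=[6,18,18] → █
    (2,4)@(5, 9): e=[0,42,0] → ·  [on edge]
    (0,5)@(1, 11): e=[2,6,34] → █
    (1,5)@(3, 11): e=[-4,30,16] → ·
    (0,6)@(1, 13): e=[-8,18,32] → ·
  covered (6 px):
    · · · ·
    · · █ ·
    · · █ ·
    · █ █ ·
    · █ · ·
    █ · · ·
    · · · ·
    · · · ·
    · · · ·
    · · · ·
    · · · ·
    · · · ·

Final: [[3,2],[3,3],[3,4],[2,6],[2,7],[2,8],[2,9]]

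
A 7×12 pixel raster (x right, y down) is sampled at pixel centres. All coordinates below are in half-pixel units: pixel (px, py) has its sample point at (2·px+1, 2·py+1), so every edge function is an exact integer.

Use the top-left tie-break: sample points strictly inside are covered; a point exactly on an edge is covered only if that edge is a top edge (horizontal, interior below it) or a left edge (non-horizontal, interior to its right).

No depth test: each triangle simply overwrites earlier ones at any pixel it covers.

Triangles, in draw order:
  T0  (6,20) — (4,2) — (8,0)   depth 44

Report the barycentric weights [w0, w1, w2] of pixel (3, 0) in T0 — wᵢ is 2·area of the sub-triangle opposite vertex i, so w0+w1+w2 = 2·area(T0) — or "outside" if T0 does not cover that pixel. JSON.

T0:
  2·area = 76
  edge (6, 20)→(4, 2): d=(-2,-18) top-left  bias=+0
  edge (4, 2)→(8, 0): d=(4,-2) top-left  bias=+0
  edge (8, 0)→(6, 20): d=(-2,20) right/bottom  bias=-1
    (3,0)@(7, 1): e=[56,2,18] → █
    (4,0)@(9, 1): e=[92,6,-22] → ·
    (2,1)@(5, 3): e=[16,6,54] → █
    (4,1)@(9, 3): e=[88,14,-26] → ·
    (2,2)@(5, 5): e=[12,14,50] → █
    (4,2)@(9, 5): e=[84,22,-30] → ·
    (2,3)@(5, 7): e=[8,22,46] → █
    (4,3)@(9, 7): e=[80,30,-34] → ·
    (2,4)@(5, 9): e=[4,30,42] → █
    (4,4)@(9, 9): e=[76,38,-38] → ·
    (2,5)@(5, 11): e=[0,38,38] → █  [on edge]
    (3,5)@(7, 11): e=[36,42,-2] → ·
  covered (10 px):
    · · · █ · · ·
    · · █ █ · · ·
    · · █ █ · · ·
    · · █ █ · · ·
    · · █ █ · · ·
    · · █ · · · ·
    · · · · · · ·
    · · · · · · ·
    · · · · · · ·
    · · · · · · ·
    · · · · · · ·
    · · · · · · ·

Final: [2,18,56]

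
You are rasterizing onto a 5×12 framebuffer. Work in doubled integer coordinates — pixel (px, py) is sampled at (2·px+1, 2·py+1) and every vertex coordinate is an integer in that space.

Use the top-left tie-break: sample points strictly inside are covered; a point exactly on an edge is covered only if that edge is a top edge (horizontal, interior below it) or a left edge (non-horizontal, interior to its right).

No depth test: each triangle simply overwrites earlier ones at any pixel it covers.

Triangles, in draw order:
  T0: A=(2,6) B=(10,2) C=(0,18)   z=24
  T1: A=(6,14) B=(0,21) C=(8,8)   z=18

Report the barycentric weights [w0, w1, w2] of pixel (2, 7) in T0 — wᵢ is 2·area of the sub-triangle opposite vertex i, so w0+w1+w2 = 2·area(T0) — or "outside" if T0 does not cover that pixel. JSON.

T0:
  2·area = 88
  edge (2, 6)→(10, 2): d=(8,-4) top-left  bias=+0
  edge (10, 2)→(0, 18): d=(-10,16) right/bottom  bias=-1
  edge (0, 18)→(2, 6): d=(2,-12) top-left  bias=+0
    (4,1)@(9, 3): e=[4,6,78] → X
    (2,2)@(5, 5): e=[4,50,34] → X
    (3,2)@(7, 5): e=[12,18,58] → X
    (4,2)@(9, 5): e=[20,-14,82] → .
    (1,3)@(3, 7): e=[12,62,14] → X
    (3,3)@(7, 7): e=[28,-2,62] → .
    (1,4)@(3, 9): e=[28,42,18] → X
    (3,4)@(7, 9): e=[44,-22,66] → .
    (1,5)@(3, 11): e=[44,22,22] → X
    (2,5)@(5, 11): e=[52,-10,46] → .
    (0,6)@(1, 13): e=[52,34,2] → X
    (2,6)@(5, 13): e=[68,-30,50] → .
  covered (11 px):
    . . . . .
    . . . . X
    . . X X .
    . X X . .
    . X X . .
    . X . . .
    X X . . .
    X . . . .
    . . . . .
    . . . . .
    . . . . .
    . . . . .
T1:
  2·area = 22
  edge (6, 14)→(0, 21): d=(-6,7) right/bottom  bias=-1
  edge (0, 21)→(8, 8): d=(8,-13) top-left  bias=+0
  edge (8, 8)→(6, 14): d=(-2,6) right/bottom  bias=-1
    (4,2)@(9, 5): e=[33,-11,0] → .  [on edge]
    (3,5)@(7, 11): e=[11,11,0] → .  [on edge]
    (2,6)@(5, 13): e=[13,1,8] → X
    (3,6)@(7, 13): e=[-1,27,-4] → .
    (2,7)@(5, 15): e=[1,17,4] → X
    (3,7)@(7, 15): e=[-13,43,-8] → .
    (1,8)@(3, 17): e=[3,7,12] → X
    (2,8)@(5, 17): e=[-11,33,0] → .  [on edge]
    (1,9)@(3, 19): e=[-9,23,8] → .
    (1,11)@(3, 23): e=[-33,55,0] → .  [on edge]
  covered (3 px):
    . . . . .
    . . . . .
    . . . . .
    . . . . .
    . . . . .
    . . . . .
    . . X . .
    . . X . .
    . X . . .
    . . . . .
    . . . . .
    . . . . .

Answer: "outside"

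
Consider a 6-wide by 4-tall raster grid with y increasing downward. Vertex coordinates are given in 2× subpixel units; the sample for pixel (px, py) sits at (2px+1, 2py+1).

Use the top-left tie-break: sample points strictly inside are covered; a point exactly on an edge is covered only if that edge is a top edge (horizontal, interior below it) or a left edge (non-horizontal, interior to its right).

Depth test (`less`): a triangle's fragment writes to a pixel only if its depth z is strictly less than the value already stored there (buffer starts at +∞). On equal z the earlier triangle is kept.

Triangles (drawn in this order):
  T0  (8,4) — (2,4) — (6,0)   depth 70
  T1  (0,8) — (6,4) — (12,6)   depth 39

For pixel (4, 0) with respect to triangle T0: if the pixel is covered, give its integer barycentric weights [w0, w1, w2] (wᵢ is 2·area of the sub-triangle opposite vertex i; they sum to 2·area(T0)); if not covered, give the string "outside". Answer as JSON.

T0:
  2·area = 24
  edge (8, 4)→(2, 4): d=(-6,0) right/bottom  bias=-1
  edge (2, 4)→(6, 0): d=(4,-4) top-left  bias=+0
  edge (6, 0)→(8, 4): d=(2,4) right/bottom  bias=-1
    (2,0)@(5, 1): e=[18,0,6] → X  [on edge]
    (3,0)@(7, 1): e=[18,8,-2] → .
    (1,1)@(3, 3): e=[6,0,18] → X  [on edge]
    (3,1)@(7, 3): e=[6,16,2] → X
    (4,1)@(9, 3): e=[6,24,-6] → .
    (0,2)@(1, 5): e=[-6,0,30] → .  [on edge]
    (1,2)@(3, 5): e=[-6,8,22] → .
    (2,2)@(5, 5): e=[-6,16,14] → .
    (3,2)@(7, 5): e=[-6,24,6] → .
  covered (4 px):
    . . X . . .
    . X X X . .
    . . . . . .
    . . . . . .
T1:
  2·area = 36
  edge (0, 8)→(6, 4): d=(6,-4) top-left  bias=+0
  edge (6, 4)→(12, 6): d=(6,2) right/bottom  bias=-1
  edge (12, 6)→(0, 8): d=(-12,2) right/bottom  bias=-1
    (1,1)@(3, 3): e=[-18,0,54] → .  [on edge]
    (2,2)@(5, 5): e=[2,8,26] → X
    (3,2)@(7, 5): e=[10,4,22] → X
    (4,2)@(9, 5): e=[18,0,18] → .  [on edge]
    (1,3)@(3, 7): e=[6,24,6] → X
    (3,3)@(7, 7): e=[22,16,-2] → .
  covered (4 px):
    . . . . . .
    . . . . . .
    . . X X . .
    . X X . . .

Answer: "outside"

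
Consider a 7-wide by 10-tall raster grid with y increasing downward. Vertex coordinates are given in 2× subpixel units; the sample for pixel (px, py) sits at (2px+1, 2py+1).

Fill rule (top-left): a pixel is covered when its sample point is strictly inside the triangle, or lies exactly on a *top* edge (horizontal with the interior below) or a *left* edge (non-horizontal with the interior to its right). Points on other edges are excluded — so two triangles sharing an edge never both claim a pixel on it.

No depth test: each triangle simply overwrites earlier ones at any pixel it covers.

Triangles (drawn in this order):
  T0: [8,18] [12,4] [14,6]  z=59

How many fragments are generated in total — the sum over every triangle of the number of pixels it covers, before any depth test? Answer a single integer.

T0:
  2·area = 36
  edge (8, 18)→(12, 4): d=(4,-14) top-left  bias=+0
  edge (12, 4)→(14, 6): d=(2,2) right/bottom  bias=-1
  edge (14, 6)→(8, 18): d=(-6,12) right/bottom  bias=-1
    (4,0)@(9, 1): e=[-54,0,90] → ·  [on edge]
    (5,1)@(11, 3): e=[-18,0,54] → ·  [on edge]
    (6,2)@(13, 5): e=[18,0,18] → ·  [on edge]
    (6,3)@(13, 7): e=[26,4,6] → #
    (5,4)@(11, 9): e=[6,12,18] → #
    (6,4)@(13, 9): e=[34,8,-6] → ·
    (5,5)@(11, 11): e=[14,16,6] → #
    (6,5)@(13, 11): e=[42,12,-18] → ·
    (5,6)@(11, 13): e=[22,20,-6] → ·
    (4,7)@(9, 15): e=[2,28,6] → #
    (5,7)@(11, 15): e=[30,24,-18] → ·
    (4,8)@(9, 17): e=[10,32,-6] → ·
  covered (4 px):
    · · · · · · ·
    · · · · · · ·
    · · · · · · ·
    · · · · · · #
    · · · · · # ·
    · · · · · # ·
    · · · · · · ·
    · · · · # · ·
    · · · · · · ·
    · · · · · · ·

Final: 4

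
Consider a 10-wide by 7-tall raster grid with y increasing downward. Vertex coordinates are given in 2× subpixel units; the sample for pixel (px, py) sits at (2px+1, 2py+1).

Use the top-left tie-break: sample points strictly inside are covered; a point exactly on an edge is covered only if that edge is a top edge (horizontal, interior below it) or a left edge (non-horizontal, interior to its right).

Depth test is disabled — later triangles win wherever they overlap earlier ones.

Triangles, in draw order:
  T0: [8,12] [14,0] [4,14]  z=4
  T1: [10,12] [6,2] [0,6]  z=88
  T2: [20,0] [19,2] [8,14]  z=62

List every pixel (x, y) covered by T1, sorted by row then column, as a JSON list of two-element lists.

T0:
  2·area = 36  (B↔C swapped to make it positive)
  edge (8, 12)→(4, 14): d=(-4,2) right/bottom  bias=-1
  edge (4, 14)→(14, 0): d=(10,-14) top-left  bias=+0
  edge (14, 0)→(8, 12): d=(-6,12) right/bottom  bias=-1
    (5,2)@(11, 5): e=[22,8,6] → X
    (6,2)@(13, 5): e=[18,36,-18] → .
    (4,3)@(9, 7): e=[18,0,18] → X  [on edge]
    (5,3)@(11, 7): e=[14,28,-6] → .
    (4,4)@(9, 9): e=[10,20,6] → X
    (5,4)@(11, 9): e=[6,48,-18] → .
    (3,5)@(7, 11): e=[6,12,18] → X
    (4,5)@(9, 11): e=[2,40,-6] → .
    (2,6)@(5, 13): e=[2,4,30] → X
    (3,6)@(7, 13): e=[-2,32,6] → .
  covered (5 px):
    . . . . . . . . . .
    . . . . . . . . . .
    . . . . . X . . . .
    . . . . X . . . . .
    . . . . X . . . . .
    . . . X . . . . . .
    . . X . . . . . . .
T1:
  2·area = 76  (B↔C swapped to make it positive)
  edge (10, 12)→(0, 6): d=(-10,-6) top-left  bias=+0
  edge (0, 6)→(6, 2): d=(6,-4) top-left  bias=+0
  edge (6, 2)→(10, 12): d=(4,10) right/bottom  bias=-1
    (2,1)@(5, 3): e=[60,2,14] → X
    (3,1)@(7, 3): e=[72,10,-6] → .
    (1,2)@(3, 5): e=[28,6,42] → X
    (3,2)@(7, 5): e=[52,22,2] → X
    (4,2)@(9, 5): e=[64,30,-18] → .
    (1,3)@(3, 7): e=[8,18,50] → X
    (4,3)@(9, 7): e=[44,42,-10] → .
    (1,4)@(3, 9): e=[-12,30,58] → .
    (2,4)@(5, 9): e=[0,38,38] → X  [on edge]
    (4,4)@(9, 9): e=[24,54,-2] → .
    (2,5)@(5, 11): e=[-20,50,46] → .
    (3,5)@(7, 11): e=[-8,58,26] → .
  covered (10 px):
    . . . . . . . . . .
    . . X . . . . . . .
    . X X X . . . . . .
    . X X X . . . . . .
    . . X X . . . . . .
    . . . . X . . . . .
    . . . . . . . . . .
T2:
  2·area = 10
  edge (20, 0)→(19, 2): d=(-1,2) right/bottom  bias=-1
  edge (19, 2)→(8, 14): d=(-11,12) right/bottom  bias=-1
  edge (8, 14)→(20, 0): d=(12,-14) top-left  bias=+0
  covered (0 px):
    . . . . . . . . . .
    . . . . . . . . . .
    . . . . . . . . . .
    . . . . . . . . . .
    . . . . . . . . . .
    . . . . . . . . . .
    . . . . . . . . . .

Answer: [[2,1],[1,2],[2,2],[3,2],[1,3],[2,3],[3,3],[2,4],[3,4],[4,5]]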